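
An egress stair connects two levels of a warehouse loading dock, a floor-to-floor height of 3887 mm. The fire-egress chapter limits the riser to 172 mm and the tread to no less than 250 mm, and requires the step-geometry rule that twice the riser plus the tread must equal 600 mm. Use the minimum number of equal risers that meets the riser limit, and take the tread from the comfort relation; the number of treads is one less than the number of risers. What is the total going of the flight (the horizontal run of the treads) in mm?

5764 mm

⌈3887/172⌉ = 23 risers.
R = 3887 ÷ 23 = 169 mm.
T = 600 − 2·169 = 262 mm, which satisfies the 250 mm minimum.
Going = (23 − 1) × 262 = 5764 mm.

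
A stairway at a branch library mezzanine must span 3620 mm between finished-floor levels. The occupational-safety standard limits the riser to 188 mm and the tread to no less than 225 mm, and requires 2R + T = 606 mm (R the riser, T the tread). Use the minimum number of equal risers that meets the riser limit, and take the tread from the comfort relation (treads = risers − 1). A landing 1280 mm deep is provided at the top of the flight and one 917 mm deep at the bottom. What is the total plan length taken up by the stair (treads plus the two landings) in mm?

⌈3620/188⌉ = 20 risers.
R = 3620 ÷ 20 = 181 mm.
From 2R + T = 606: T = 606 − 362 = 244 mm.
20 risers give 19 treads; going = 19 × 244 = 4636 mm.
Add landings: 4636 + 1280 + 917 = 6833 mm.

6833 mm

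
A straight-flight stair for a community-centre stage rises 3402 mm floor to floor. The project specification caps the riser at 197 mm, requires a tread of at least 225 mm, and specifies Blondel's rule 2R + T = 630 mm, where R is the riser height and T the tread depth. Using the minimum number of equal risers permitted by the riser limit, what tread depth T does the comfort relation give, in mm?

252 mm

3402 / 197 = 17.269 → round up to 18 risers.
Riser R = 3402 / 18 = 189 mm, within the 197 mm limit.
From 2R + T = 630: T = 630 − 378 = 252 mm.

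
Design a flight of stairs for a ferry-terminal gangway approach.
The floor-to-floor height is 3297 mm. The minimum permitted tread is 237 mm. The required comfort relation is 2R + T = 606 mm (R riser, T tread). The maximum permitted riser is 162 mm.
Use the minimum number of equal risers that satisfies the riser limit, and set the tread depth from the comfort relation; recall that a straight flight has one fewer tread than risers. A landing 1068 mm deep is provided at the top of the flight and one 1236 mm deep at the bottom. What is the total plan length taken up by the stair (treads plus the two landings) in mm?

3297 / 162 = 20.35, so 21 risers are needed.
Riser R = 3297 / 21 = 157 mm, within the 162 mm limit.
T = 606 − 2·157 = 292 mm, which satisfies the 237 mm minimum.
21 risers give 20 treads; going = 20 × 292 = 5840 mm.
Enclosure = 5840 + 1068 + 1236 = 8144 mm.

8144 mm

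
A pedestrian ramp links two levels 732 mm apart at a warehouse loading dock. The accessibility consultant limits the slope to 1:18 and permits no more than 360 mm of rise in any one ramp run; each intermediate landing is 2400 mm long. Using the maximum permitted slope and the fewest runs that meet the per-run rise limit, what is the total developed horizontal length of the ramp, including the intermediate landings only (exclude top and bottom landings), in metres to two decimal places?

17.98 m

732 / 360 = 2.033 → round up to 3 ramp runs. That means 2 intermediate landings.
Ramp run (horizontal) at 1:18: 732 × 18 = 13176 mm.
2 intermediate landings contribute 2 × 2400 = 4800 mm.
Total developed length = 13176 + 4800 = 17976 mm.
= 17.98 m.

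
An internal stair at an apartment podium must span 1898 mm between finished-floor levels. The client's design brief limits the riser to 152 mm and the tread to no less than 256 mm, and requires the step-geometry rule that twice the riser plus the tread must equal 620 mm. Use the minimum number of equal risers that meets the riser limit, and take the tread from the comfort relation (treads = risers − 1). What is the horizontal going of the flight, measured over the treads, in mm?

3936 mm

1898 / 152 = 12.487 → round up to 13 risers.
Riser R = 1898 / 13 = 146 mm, within the 152 mm limit.
T = 620 − 2·146 = 328 mm, which satisfies the 256 mm minimum.
13 risers give 12 treads; going = 12 × 328 = 3936 mm.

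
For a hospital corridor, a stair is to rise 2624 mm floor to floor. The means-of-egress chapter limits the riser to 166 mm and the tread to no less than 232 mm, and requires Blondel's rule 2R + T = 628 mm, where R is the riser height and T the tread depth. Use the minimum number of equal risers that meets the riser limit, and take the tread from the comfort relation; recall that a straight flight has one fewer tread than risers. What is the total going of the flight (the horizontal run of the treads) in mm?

4500 mm

2624 / 166 = 15.807 → round up to 16 risers.
R = 2624 ÷ 16 = 164 mm.
T = 628 − 2·164 = 300 mm, which satisfies the 232 mm minimum.
16 risers give 15 treads; going = 15 × 300 = 4500 mm.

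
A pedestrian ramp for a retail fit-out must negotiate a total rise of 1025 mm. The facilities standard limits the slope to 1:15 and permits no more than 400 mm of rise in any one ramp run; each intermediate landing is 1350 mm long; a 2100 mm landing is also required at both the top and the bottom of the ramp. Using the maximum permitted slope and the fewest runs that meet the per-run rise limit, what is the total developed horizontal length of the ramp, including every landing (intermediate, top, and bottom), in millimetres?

1025 / 400 = 2.56, so 3 ramp runs are needed. That means 2 intermediate landings.
Horizontal run for 1025 mm of rise at 1:15 is 1025 × 15 = 15375 mm.
2 intermediate landings contribute 2 × 1350 = 2700 mm.
Top and bottom landings: 2 × 2100 = 4200 mm.
Total = 15375 + 2700 + 4200 = 22275 mm.

22275 mm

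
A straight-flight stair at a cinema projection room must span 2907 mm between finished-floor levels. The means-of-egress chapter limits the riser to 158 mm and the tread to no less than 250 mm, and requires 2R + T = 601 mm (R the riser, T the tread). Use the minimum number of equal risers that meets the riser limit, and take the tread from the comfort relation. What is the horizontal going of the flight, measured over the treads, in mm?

5310 mm

⌈2907/158⌉ = 19 risers.
Each riser is 2907/19 = 153 mm (≤ 158 mm).
From 2R + T = 601: T = 601 − 306 = 295 mm.
Treads = 19 − 1 = 18; going = 18 × 295 = 5310 mm.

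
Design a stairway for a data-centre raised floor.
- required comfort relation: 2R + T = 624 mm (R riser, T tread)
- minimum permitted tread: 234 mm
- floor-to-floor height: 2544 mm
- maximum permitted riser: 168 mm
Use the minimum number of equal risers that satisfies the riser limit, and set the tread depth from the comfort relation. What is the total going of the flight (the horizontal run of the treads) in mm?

2544 / 168 = 15.14, so 16 risers are needed.
Riser R = 2544 / 16 = 159 mm, within the 168 mm limit.
Tread T = 624 − 2 × 159 = 306 mm (≥ 234 mm).
Going = (16 − 1) × 306 = 4590 mm.

4590 mm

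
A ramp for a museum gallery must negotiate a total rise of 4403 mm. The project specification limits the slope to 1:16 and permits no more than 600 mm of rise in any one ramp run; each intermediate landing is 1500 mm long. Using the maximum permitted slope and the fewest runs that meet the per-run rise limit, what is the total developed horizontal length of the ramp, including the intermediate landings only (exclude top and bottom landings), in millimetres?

80948 mm

At most 600 each: 4403/600 = 7.34, giving 8 ramp runs. That means 7 intermediate landings.
Ramp run (horizontal) at 1:16: 4403 × 16 = 70448 mm.
7 intermediate landings contribute 7 × 1500 = 10500 mm.
Total developed length = 70448 + 10500 = 80948 mm.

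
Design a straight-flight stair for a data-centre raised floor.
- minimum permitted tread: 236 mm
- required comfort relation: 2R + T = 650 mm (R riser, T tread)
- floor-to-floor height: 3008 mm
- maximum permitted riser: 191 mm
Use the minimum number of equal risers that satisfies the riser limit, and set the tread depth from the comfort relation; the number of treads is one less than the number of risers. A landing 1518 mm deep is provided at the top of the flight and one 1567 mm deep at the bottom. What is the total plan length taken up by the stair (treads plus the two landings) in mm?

7195 mm

⌈3008/191⌉ = 16 risers.
Riser R = 3008 / 16 = 188 mm, within the 191 mm limit.
T = 650 − 2·188 = 274 mm, which satisfies the 236 mm minimum.
16 risers give 15 treads; going = 15 × 274 = 4110 mm.
Enclosure = 4110 + 1518 + 1567 = 7195 mm.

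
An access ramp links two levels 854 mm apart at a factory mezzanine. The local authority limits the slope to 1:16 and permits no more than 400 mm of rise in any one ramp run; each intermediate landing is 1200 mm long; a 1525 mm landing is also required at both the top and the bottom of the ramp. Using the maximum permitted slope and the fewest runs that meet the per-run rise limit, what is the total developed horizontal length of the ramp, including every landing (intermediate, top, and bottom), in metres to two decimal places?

19.11 m

⌈854/400⌉ = 3 ramp runs. That means 2 intermediate landings.
Ramp run (horizontal) at 1:16: 854 × 16 = 13664 mm.
2 intermediate landings contribute 2 × 1200 = 2400 mm.
Top and bottom landings: 2 × 1525 = 3050 mm.
Total = 13664 + 2400 + 3050 = 19114 mm.
= 19.11 m.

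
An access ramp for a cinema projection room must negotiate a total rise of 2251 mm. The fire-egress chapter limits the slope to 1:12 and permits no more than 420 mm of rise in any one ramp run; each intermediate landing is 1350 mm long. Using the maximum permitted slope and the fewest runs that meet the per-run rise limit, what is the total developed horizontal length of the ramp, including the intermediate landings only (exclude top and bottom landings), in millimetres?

At most 420 each: 2251/420 = 5.36, giving 6 ramp runs. That means 5 intermediate landings.
Horizontal run for 2251 mm of rise at 1:12 is 2251 × 12 = 27012 mm.
5 intermediate landings contribute 5 × 1350 = 6750 mm.
Total developed length = 27012 + 6750 = 33762 mm.

33762 mm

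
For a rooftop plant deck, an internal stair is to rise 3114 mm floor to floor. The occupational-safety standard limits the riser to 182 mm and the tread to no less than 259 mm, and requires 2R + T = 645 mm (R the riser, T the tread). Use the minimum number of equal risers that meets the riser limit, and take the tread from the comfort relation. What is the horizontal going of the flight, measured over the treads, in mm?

3114 / 182 = 17.110 → round up to 18 risers.
Riser R = 3114 / 18 = 173 mm, within the 182 mm limit.
T = 645 − 2·173 = 299 mm, which satisfies the 259 mm minimum.
18 risers give 17 treads; going = 17 × 299 = 5083 mm.

5083 mm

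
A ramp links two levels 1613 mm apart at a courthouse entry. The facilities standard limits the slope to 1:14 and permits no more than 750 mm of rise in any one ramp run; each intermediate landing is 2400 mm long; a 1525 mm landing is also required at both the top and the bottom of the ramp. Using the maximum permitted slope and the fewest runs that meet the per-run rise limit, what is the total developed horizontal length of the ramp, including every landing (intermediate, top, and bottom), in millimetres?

30432 mm

⌈1613/750⌉ = 3 ramp runs. That means 2 intermediate landings.
Ramp run (horizontal) at 1:14: 1613 × 14 = 22582 mm.
Intermediate landings: 2 × 2400 = 4800 mm.
Top and bottom landings: 2 × 1525 = 3050 mm.
Total = 22582 + 4800 + 3050 = 30432 mm.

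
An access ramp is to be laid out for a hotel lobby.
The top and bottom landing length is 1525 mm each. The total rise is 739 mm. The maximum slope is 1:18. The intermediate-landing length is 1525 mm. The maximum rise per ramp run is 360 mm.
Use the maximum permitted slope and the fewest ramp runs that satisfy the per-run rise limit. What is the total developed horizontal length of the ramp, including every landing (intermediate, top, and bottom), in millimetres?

19402 mm

⌈739/360⌉ = 3 ramp runs. That means 2 intermediate landings.
Ramp run (horizontal) at 1:18: 739 × 18 = 13302 mm.
Intermediate landings: 2 × 1525 = 3050 mm.
Top and bottom landings: 2 × 1525 = 3050 mm.
Total = 13302 + 3050 + 3050 = 19402 mm.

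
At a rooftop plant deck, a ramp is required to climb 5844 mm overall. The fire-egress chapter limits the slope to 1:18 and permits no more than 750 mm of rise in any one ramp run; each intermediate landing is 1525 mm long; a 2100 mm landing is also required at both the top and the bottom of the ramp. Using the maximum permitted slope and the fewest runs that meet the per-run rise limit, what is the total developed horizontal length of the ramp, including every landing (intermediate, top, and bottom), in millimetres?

120067 mm

At most 750 each: 5844/750 = 7.79, giving 8 ramp runs. That means 7 intermediate landings.
Horizontal run for 5844 mm of rise at 1:18 is 5844 × 18 = 105192 mm.
Intermediate landings: 7 × 1525 = 10675 mm.
Top and bottom landings: 2 × 2100 = 4200 mm.
Total = 105192 + 10675 + 4200 = 120067 mm.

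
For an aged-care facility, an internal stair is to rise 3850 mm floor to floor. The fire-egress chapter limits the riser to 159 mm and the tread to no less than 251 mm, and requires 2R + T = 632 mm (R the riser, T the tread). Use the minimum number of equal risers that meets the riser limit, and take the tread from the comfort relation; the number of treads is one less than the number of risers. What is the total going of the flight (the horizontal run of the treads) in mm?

7776 mm

⌈3850/159⌉ = 25 risers.
Riser R = 3850 / 25 = 154 mm, within the 159 mm limit.
Tread T = 632 − 2 × 154 = 324 mm (≥ 251 mm).
25 risers give 24 treads; going = 24 × 324 = 7776 mm.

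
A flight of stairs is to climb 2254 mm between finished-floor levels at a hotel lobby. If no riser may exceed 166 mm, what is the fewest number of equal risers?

⌈2254/166⌉ = 14 risers.

14 risers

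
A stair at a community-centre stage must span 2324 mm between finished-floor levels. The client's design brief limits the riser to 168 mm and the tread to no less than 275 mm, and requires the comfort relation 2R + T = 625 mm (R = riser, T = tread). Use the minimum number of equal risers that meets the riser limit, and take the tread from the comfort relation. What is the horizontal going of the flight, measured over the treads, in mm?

2324 / 168 = 13.833 → round up to 14 risers.
Each riser is 2324/14 = 166 mm (≤ 168 mm).
Tread T = 625 − 2 × 166 = 293 mm (≥ 275 mm).
14 risers give 13 treads; going = 13 × 293 = 3809 mm.

3809 mm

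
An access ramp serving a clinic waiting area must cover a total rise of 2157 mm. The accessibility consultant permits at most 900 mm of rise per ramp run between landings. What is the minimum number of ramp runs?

3 runs

2157 / 900 = 2.397 → round up to 3 ramp runs.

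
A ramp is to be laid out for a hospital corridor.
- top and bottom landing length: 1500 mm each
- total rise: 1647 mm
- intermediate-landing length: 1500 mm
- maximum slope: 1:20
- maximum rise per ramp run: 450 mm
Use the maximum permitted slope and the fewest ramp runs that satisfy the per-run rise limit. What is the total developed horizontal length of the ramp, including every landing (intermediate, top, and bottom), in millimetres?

1647 / 450 = 3.660 → round up to 4 ramp runs. That means 3 intermediate landings.
Horizontal run for 1647 mm of rise at 1:20 is 1647 × 20 = 32940 mm.
3 intermediate landings contribute 3 × 1500 = 4500 mm.
Top and bottom landings: 2 × 1500 = 3000 mm.
Total = 32940 + 4500 + 3000 = 40440 mm.

40440 mm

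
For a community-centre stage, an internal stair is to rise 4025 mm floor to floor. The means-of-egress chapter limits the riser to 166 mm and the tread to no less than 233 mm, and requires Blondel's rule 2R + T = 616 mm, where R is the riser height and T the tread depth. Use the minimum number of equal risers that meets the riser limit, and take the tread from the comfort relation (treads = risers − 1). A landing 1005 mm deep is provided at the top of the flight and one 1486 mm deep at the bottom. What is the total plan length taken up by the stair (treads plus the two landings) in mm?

4025 / 166 = 24.25, so 25 risers are needed.
Riser R = 4025 / 25 = 161 mm, within the 166 mm limit.
T = 616 − 2·161 = 294 mm, which satisfies the 233 mm minimum.
Going = (25 − 1) × 294 = 7056 mm.
Add landings: 7056 + 1005 + 1486 = 9547 mm.

9547 mm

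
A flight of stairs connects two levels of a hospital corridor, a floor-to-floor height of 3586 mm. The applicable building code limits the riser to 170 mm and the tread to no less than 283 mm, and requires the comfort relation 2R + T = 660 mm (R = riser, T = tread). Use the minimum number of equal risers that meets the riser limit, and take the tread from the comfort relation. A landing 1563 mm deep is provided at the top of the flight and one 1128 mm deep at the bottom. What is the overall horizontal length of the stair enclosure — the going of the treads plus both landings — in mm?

9705 mm

⌈3586/170⌉ = 22 risers.
R = 3586 ÷ 22 = 163 mm.
From 2R + T = 660: T = 660 − 326 = 334 mm.
Going = (22 − 1) × 334 = 7014 mm.
Add landings: 7014 + 1563 + 1128 = 9705 mm.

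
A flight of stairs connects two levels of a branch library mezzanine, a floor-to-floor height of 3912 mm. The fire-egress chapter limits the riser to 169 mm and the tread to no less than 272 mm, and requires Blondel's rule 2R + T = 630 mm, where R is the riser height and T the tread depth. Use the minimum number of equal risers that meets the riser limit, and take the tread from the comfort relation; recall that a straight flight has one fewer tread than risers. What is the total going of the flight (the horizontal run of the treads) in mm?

6992 mm

At most 169 each: 3912/169 = 23.15, giving 24 risers.
Riser R = 3912 / 24 = 163 mm, within the 169 mm limit.
T = 630 − 2·163 = 304 mm, which satisfies the 272 mm minimum.
Going = (24 − 1) × 304 = 6992 mm.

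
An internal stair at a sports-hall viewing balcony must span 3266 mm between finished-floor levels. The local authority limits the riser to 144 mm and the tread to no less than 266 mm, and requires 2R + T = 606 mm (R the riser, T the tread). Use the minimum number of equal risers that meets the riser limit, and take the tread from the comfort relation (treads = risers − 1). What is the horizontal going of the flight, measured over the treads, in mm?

7084 mm

⌈3266/144⌉ = 23 risers.
Riser R = 3266 / 23 = 142 mm, within the 144 mm limit.
T = 606 − 2·142 = 322 mm, which satisfies the 266 mm minimum.
Going = (23 − 1) × 322 = 7084 mm.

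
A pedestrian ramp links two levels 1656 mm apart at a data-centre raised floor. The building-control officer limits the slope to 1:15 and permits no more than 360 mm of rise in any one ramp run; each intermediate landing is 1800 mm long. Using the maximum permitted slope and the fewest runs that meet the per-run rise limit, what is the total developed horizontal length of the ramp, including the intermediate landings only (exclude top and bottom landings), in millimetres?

1656 / 360 = 4.600 → round up to 5 ramp runs. That means 4 intermediate landings.
Ramp run (horizontal) at 1:15: 1656 × 15 = 24840 mm.
Intermediate landings: 4 × 1800 = 7200 mm.
Total developed length = 24840 + 7200 = 32040 mm.

32040 mm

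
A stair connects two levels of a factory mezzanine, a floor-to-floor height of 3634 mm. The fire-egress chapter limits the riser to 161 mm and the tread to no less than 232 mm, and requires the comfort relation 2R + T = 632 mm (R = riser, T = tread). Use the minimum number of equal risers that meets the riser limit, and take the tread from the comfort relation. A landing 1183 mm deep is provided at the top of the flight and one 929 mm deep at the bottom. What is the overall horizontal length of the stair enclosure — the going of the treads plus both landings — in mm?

3634 / 161 = 22.571 → round up to 23 risers.
Each riser is 3634/23 = 158 mm (≤ 161 mm).
T = 632 − 2·158 = 316 mm, which satisfies the 232 mm minimum.
Going = (23 − 1) × 316 = 6952 mm.
Add landings: 6952 + 1183 + 929 = 9064 mm.

9064 mm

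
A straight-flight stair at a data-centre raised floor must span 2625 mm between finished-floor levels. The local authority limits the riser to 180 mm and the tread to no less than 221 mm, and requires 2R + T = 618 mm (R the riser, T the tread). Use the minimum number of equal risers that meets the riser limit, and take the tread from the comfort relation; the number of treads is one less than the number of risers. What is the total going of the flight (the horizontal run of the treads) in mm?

2625 / 180 = 14.583 → round up to 15 risers.
R = 2625 ÷ 15 = 175 mm.
T = 618 − 2·175 = 268 mm, which satisfies the 221 mm minimum.
15 risers give 14 treads; going = 14 × 268 = 3752 mm.

3752 mm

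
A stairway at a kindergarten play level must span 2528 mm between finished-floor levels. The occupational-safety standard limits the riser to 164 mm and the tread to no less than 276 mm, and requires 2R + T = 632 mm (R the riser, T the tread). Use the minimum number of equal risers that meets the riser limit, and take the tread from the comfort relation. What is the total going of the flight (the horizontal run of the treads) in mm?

4740 mm

2528 / 164 = 15.415 → round up to 16 risers.
Each riser is 2528/16 = 158 mm (≤ 164 mm).
T = 632 − 2·158 = 316 mm, which satisfies the 276 mm minimum.
16 risers give 15 treads; going = 15 × 316 = 4740 mm.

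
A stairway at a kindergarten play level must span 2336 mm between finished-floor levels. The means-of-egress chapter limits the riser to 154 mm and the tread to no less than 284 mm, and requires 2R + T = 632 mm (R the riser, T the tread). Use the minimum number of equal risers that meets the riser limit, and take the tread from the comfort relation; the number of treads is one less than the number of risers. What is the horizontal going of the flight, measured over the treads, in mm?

5100 mm

At most 154 each: 2336/154 = 15.17, giving 16 risers.
R = 2336 ÷ 16 = 146 mm.
T = 632 − 2·146 = 340 mm, which satisfies the 284 mm minimum.
16 risers give 15 treads; going = 15 × 340 = 5100 mm.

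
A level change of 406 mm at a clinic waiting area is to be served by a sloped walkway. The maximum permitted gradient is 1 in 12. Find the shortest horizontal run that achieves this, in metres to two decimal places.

4.87 m

Run = rise × 12 = 406 × 12 = 4872 mm.
4872 mm = 4.87 m.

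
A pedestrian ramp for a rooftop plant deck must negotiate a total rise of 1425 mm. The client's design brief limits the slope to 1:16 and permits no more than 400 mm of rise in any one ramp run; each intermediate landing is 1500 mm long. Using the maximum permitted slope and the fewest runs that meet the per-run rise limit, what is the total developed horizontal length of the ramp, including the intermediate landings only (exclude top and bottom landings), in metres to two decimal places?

1425 / 400 = 3.562 → round up to 4 ramp runs. That means 3 intermediate landings.
Ramp run (horizontal) at 1:16: 1425 × 16 = 22800 mm.
Intermediate landings: 3 × 1500 = 4500 mm.
Total developed length = 22800 + 4500 = 27300 mm.
= 27.30 m.

27.30 m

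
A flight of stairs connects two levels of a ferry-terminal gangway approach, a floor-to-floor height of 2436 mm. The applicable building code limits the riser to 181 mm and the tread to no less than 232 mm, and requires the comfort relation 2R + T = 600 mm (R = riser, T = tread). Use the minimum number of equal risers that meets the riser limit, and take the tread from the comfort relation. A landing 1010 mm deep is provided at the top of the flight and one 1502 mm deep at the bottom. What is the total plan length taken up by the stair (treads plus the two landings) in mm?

⌈2436/181⌉ = 14 risers.
Each riser is 2436/14 = 174 mm (≤ 181 mm).
From 2R + T = 600: T = 600 − 348 = 252 mm.
14 risers give 13 treads; going = 13 × 252 = 3276 mm.
Enclosure = 3276 + 1010 + 1502 = 5788 mm.

5788 mm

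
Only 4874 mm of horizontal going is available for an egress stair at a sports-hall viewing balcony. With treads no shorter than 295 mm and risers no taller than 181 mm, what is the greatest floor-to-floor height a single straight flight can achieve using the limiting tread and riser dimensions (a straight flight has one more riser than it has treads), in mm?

3077 mm

4874 / 295 = 16.52, so 16 treads fit.
Risers = treads + 1 = 17.
Maximum height = 17 × 181 = 3077 mm.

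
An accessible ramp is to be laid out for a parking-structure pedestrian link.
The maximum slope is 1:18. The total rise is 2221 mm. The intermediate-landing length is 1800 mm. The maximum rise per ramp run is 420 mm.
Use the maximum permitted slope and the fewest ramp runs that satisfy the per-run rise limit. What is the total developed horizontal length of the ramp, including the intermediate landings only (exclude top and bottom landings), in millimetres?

2221 / 420 = 5.288 → round up to 6 ramp runs. That means 5 intermediate landings.
Ramp run (horizontal) at 1:18: 2221 × 18 = 39978 mm.
5 intermediate landings contribute 5 × 1800 = 9000 mm.
Developed length = 39978 + 9000 = 48978 mm.

48978 mm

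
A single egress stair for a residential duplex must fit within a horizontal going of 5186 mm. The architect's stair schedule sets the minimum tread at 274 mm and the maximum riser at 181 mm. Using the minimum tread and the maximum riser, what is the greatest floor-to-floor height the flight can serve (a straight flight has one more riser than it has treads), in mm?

5186 / 274 = 18.93, so 18 treads fit.
Risers = treads + 1 = 19.
Maximum height = 19 × 181 = 3439 mm.

3439 mm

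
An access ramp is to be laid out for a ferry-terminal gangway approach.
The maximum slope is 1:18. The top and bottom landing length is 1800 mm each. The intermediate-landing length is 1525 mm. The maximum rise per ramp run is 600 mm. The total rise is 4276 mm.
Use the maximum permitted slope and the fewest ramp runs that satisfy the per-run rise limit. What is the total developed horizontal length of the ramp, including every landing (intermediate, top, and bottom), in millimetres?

91243 mm

4276 / 600 = 7.127 → round up to 8 ramp runs. That means 7 intermediate landings.
Horizontal run for 4276 mm of rise at 1:18 is 4276 × 18 = 76968 mm.
Intermediate landings: 7 × 1525 = 10675 mm.
Top and bottom landings: 2 × 1800 = 3600 mm.
Total = 76968 + 10675 + 3600 = 91243 mm.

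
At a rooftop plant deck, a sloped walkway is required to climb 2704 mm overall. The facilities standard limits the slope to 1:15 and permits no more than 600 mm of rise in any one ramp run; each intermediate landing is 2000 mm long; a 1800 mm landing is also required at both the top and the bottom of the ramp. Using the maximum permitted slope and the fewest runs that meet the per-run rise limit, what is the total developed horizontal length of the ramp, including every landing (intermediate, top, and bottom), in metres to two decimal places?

52.16 m

At most 600 each: 2704/600 = 4.51, giving 5 ramp runs. That means 4 intermediate landings.
Horizontal run for 2704 mm of rise at 1:15 is 2704 × 15 = 40560 mm.
Intermediate landings: 4 × 2000 = 8000 mm.
Top and bottom landings: 2 × 1800 = 3600 mm.
Total = 40560 + 8000 + 3600 = 52160 mm.
= 52.16 m.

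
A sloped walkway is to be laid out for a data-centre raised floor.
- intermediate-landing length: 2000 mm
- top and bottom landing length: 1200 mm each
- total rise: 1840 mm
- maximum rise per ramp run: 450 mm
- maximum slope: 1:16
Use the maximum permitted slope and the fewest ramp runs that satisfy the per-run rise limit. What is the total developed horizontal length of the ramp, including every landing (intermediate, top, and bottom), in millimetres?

⌈1840/450⌉ = 5 ramp runs. That means 4 intermediate landings.
Ramp run (horizontal) at 1:16: 1840 × 16 = 29440 mm.
4 intermediate landings contribute 4 × 2000 = 8000 mm.
Top and bottom landings: 2 × 1200 = 2400 mm.
Total = 29440 + 8000 + 2400 = 39840 mm.

39840 mm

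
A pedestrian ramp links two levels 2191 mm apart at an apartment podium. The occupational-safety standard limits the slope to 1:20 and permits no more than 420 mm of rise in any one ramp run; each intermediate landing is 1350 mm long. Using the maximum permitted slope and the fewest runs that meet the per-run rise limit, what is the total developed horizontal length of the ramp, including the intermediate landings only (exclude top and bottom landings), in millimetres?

2191 / 420 = 5.217 → round up to 6 ramp runs. That means 5 intermediate landings.
Ramp run (horizontal) at 1:20: 2191 × 20 = 43820 mm.
Intermediate landings: 5 × 1350 = 6750 mm.
Total developed length = 43820 + 6750 = 50570 mm.

50570 mm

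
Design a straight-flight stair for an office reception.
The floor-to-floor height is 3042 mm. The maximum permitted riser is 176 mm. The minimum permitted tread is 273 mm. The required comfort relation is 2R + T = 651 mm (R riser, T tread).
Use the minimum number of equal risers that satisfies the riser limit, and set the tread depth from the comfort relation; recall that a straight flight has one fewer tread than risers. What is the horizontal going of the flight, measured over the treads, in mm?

⌈3042/176⌉ = 18 risers.
Each riser is 3042/18 = 169 mm (≤ 176 mm).
T = 651 − 2·169 = 313 mm, which satisfies the 273 mm minimum.
Treads = 18 − 1 = 17; going = 17 × 313 = 5321 mm.

5321 mm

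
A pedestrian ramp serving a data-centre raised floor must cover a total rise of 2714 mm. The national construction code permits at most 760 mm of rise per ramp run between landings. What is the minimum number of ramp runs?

4 runs

At most 760 each: 2714/760 = 3.57, giving 4 ramp runs.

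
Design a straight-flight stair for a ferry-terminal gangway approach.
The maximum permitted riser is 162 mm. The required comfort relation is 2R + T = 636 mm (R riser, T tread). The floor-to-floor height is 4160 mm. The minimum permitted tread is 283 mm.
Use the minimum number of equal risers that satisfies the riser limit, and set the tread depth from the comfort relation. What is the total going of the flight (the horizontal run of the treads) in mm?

7900 mm

⌈4160/162⌉ = 26 risers.
Each riser is 4160/26 = 160 mm (≤ 162 mm).
Tread T = 636 − 2 × 160 = 316 mm (≥ 283 mm).
Treads = 26 − 1 = 25; going = 25 × 316 = 7900 mm.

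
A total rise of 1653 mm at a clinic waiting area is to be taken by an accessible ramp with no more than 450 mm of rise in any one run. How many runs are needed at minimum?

4 runs

At most 450 each: 1653/450 = 3.67, giving 4 ramp runs.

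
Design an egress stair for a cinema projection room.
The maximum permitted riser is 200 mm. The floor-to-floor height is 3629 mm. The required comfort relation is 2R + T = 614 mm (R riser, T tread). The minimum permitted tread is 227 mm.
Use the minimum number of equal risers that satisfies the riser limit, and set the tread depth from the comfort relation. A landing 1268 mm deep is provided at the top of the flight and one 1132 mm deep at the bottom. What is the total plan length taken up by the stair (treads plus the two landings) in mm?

At most 200 each: 3629/200 = 18.14, giving 19 risers.
R = 3629 ÷ 19 = 191 mm.
T = 614 − 2·191 = 232 mm, which satisfies the 227 mm minimum.
Treads = 19 − 1 = 18; going = 18 × 232 = 4176 mm.
Enclosure = 4176 + 1268 + 1132 = 6576 mm.

6576 mm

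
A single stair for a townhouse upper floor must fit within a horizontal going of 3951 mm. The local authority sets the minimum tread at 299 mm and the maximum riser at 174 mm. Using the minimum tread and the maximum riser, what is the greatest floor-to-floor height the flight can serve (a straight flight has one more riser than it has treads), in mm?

2436 mm

3951 / 299 = 13.21, so 13 treads fit.
Risers = treads + 1 = 14.
Maximum height = 14 × 174 = 2436 mm.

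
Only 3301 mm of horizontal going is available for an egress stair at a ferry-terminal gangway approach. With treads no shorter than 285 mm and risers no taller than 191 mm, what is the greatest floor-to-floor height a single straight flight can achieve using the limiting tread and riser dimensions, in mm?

2292 mm

Treads that fit: ⌊3301 / 285⌋ = 11.
Risers = treads + 1 = 12.
Maximum height = 12 × 191 = 2292 mm.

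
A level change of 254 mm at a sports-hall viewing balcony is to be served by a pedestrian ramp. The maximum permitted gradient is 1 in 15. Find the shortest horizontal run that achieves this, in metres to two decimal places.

3.81 m

At 1:15 the run is 15 × 254 = 3810 mm.
3810 mm = 3.81 m.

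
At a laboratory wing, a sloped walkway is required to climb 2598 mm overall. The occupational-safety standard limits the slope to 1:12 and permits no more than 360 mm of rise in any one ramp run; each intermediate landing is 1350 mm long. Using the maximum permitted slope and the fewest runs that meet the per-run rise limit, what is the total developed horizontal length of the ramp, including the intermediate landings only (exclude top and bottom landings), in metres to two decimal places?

40.63 m

2598 / 360 = 7.22, so 8 ramp runs are needed. That means 7 intermediate landings.
Horizontal run for 2598 mm of rise at 1:12 is 2598 × 12 = 31176 mm.
7 intermediate landings contribute 7 × 1350 = 9450 mm.
Total developed length = 31176 + 9450 = 40626 mm.
= 40.63 m.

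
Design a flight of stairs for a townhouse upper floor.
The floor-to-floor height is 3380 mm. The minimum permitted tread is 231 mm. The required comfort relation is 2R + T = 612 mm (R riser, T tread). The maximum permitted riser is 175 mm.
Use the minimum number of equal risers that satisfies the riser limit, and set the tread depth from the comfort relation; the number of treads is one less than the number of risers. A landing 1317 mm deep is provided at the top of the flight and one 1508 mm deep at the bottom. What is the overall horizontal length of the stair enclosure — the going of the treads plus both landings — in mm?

3380 / 175 = 19.31, so 20 risers are needed.
Riser R = 3380 / 20 = 169 mm, within the 175 mm limit.
Tread T = 612 − 2 × 169 = 274 mm (≥ 231 mm).
20 risers give 19 treads; going = 19 × 274 = 5206 mm.
Add landings: 5206 + 1317 + 1508 = 8031 mm.

8031 mm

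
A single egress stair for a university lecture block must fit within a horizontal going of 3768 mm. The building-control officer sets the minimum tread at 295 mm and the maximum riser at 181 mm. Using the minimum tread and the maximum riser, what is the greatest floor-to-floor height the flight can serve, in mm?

2353 mm

Treads that fit: ⌊3768 / 295⌋ = 12.
Risers = treads + 1 = 13.
Maximum height = 13 × 181 = 2353 mm.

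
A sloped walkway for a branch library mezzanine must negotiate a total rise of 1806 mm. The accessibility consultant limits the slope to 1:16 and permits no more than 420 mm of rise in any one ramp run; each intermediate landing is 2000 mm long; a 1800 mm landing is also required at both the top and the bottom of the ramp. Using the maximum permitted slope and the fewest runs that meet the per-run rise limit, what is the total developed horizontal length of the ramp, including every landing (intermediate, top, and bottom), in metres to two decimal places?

40.50 m

⌈1806/420⌉ = 5 ramp runs. That means 4 intermediate landings.
Horizontal run for 1806 mm of rise at 1:16 is 1806 × 16 = 28896 mm.
4 intermediate landings contribute 4 × 2000 = 8000 mm.
Top and bottom landings: 2 × 1800 = 3600 mm.
Total = 28896 + 8000 + 3600 = 40496 mm.
= 40.50 m.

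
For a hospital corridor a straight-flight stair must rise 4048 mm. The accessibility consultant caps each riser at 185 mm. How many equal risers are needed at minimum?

22 risers

⌈4048/185⌉ = 22 risers.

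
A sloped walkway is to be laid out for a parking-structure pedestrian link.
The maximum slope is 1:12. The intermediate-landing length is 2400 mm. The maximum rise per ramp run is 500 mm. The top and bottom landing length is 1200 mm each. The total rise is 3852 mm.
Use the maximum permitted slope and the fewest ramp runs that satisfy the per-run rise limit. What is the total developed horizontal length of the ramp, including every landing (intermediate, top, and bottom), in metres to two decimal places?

65.42 m

⌈3852/500⌉ = 8 ramp runs. That means 7 intermediate landings.
Horizontal run for 3852 mm of rise at 1:12 is 3852 × 12 = 46224 mm.
Intermediate landings: 7 × 2400 = 16800 mm.
Top and bottom landings: 2 × 1200 = 2400 mm.
Total = 46224 + 16800 + 2400 = 65424 mm.
= 65.42 m.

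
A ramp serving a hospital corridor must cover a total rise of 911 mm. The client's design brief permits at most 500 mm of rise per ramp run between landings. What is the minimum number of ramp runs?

2 runs

911 / 500 = 1.822 → round up to 2 ramp runs.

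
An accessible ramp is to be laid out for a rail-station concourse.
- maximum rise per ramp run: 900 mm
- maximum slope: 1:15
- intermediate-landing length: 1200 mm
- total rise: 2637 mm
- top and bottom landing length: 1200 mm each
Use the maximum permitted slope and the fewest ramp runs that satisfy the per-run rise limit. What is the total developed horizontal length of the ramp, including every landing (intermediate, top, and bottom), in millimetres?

44355 mm

⌈2637/900⌉ = 3 ramp runs. That means 2 intermediate landings.
Horizontal run for 2637 mm of rise at 1:15 is 2637 × 15 = 39555 mm.
2 intermediate landings contribute 2 × 1200 = 2400 mm.
Top and bottom landings: 2 × 1200 = 2400 mm.
Total = 39555 + 2400 + 2400 = 44355 mm.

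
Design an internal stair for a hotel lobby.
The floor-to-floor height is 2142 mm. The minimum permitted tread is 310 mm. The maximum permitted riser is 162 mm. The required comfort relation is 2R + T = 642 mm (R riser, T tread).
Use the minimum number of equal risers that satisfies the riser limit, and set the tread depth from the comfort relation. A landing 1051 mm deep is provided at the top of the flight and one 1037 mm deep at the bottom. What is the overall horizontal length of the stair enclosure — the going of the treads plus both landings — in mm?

⌈2142/162⌉ = 14 risers.
R = 2142 ÷ 14 = 153 mm.
T = 642 − 2·153 = 336 mm, which satisfies the 310 mm minimum.
14 risers give 13 treads; going = 13 × 336 = 4368 mm.
Add landings: 4368 + 1051 + 1037 = 6456 mm.

6456 mm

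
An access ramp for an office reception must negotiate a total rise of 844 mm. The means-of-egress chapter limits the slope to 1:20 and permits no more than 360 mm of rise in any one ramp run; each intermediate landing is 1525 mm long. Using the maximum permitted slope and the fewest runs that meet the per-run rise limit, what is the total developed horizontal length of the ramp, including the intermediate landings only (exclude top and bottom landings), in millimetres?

844 / 360 = 2.344 → round up to 3 ramp runs. That means 2 intermediate landings.
Horizontal run for 844 mm of rise at 1:20 is 844 × 20 = 16880 mm.
2 intermediate landings contribute 2 × 1525 = 3050 mm.
Developed length = 16880 + 3050 = 19930 mm.

19930 mm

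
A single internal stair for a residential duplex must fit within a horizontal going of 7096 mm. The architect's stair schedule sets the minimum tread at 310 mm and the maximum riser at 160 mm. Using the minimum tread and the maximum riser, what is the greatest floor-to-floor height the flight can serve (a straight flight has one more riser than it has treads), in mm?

3680 mm

Treads that fit: ⌊7096 / 310⌋ = 22.
Risers = treads + 1 = 23.
Maximum height = 23 × 160 = 3680 mm.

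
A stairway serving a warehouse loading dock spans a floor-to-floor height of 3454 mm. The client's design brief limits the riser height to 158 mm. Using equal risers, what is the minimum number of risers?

22 risers

⌈3454/158⌉ = 22 risers.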